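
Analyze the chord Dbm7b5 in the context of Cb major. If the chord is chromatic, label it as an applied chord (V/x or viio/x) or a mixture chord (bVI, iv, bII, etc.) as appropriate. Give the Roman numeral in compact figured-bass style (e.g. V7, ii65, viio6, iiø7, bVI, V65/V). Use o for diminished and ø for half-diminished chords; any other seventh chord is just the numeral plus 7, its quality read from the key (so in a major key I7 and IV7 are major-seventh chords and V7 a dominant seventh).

The pitches Db-Fb-Abb-Cb form a half-diminished seventh chord rooted on Db.
Db is the second degree of Cb major. This is the half-diminished supertonic seventh, borrowed from the parallel minor.

iiø7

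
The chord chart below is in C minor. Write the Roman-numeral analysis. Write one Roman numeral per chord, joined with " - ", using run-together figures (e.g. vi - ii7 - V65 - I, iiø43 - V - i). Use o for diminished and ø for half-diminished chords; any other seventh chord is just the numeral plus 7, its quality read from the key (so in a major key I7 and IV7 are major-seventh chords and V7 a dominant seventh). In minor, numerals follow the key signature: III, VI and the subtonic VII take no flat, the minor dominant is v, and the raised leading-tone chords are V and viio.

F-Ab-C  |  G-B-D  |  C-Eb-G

iv - V - i

F-Ab-C has root F, degree 4 in C minor, so iv.
G-B-D: major triad on G = scale degree 5 → V.
C-Eb-G has root C, degree 1 in C minor, so i.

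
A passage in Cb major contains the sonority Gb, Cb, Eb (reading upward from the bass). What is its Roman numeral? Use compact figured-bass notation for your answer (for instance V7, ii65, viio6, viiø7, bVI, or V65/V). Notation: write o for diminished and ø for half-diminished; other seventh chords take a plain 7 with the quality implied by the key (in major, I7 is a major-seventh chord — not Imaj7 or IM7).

I64

Stacked in thirds the chord is Cb-Eb-Gb: a major triad on Cb.
In Cb major, Cb is the tonic; the diatonic major triad there is I.
With Gb in the bass the chord is in second inversion, so the figured bass is 64.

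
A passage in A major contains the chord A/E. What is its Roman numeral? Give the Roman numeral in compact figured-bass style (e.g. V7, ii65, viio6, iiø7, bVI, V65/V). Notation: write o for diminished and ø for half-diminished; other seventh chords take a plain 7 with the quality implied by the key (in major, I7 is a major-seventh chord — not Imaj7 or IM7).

The pitches A-C#-E form a major triad rooted on A.
In A major, A is the tonic; the diatonic major triad there is I.
With E in the bass the chord is in second inversion, so the figured bass is 64.

I64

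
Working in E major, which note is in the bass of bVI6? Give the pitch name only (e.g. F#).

bVI in E major has root C; the chord is C-E-G.
The figure 6 means first inversion — the third is in the bass.

E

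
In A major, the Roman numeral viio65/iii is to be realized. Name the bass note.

D#

The applied chord viio65/iii is rooted on B#: B#-D#-F#-A.
The figure 65 means first inversion — the third is in the bass.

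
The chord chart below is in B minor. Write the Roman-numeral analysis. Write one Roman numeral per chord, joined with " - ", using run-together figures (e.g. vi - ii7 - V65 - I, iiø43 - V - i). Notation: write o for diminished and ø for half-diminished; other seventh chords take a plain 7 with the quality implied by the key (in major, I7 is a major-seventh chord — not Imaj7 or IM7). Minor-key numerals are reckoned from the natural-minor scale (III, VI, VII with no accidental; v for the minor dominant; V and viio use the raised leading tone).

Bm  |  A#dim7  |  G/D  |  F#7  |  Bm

i - viio7 - VI64 - V7 - i

Bm: root B is the tonic; minor triad there is i.
A#dim7: root A# is the leading tone; fully diminished seventh chord there is viio7.
G/D: root G is the submediant; major triad there is VI64.
F#7: dominant seventh chord on F# = scale degree 5 → V7.
Bm: minor triad on B = scale degree 1 → i.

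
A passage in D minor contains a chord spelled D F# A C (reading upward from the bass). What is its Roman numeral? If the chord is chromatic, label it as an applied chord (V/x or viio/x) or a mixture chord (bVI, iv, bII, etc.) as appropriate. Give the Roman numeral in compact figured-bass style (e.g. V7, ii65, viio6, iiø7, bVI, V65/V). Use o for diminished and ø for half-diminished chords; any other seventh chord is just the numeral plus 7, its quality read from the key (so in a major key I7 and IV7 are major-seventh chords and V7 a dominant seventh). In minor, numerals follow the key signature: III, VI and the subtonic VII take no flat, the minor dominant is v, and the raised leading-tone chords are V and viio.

Stacked in thirds the chord is D-F#-A-C: a dominant seventh chord on D.
D is not a diatonic chord root with this quality in D minor, but it lies a perfect fifth above G (iv), so the chord functions as an applied dominant of iv.

V7/iv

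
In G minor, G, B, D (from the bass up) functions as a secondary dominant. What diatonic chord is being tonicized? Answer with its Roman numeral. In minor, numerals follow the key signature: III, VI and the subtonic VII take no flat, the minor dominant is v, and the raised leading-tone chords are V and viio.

The chord is a major triad on G.
A dominant resolves down a perfect fifth: G → C. In G minor, C is scale degree 4, i.e. iv.

iv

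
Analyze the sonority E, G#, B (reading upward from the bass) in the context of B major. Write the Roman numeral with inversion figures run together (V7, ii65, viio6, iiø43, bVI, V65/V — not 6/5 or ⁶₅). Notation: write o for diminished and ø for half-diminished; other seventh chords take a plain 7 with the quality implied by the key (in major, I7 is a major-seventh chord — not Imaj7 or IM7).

The pitches E-G#-B form a major triad rooted on E.
E is scale degree 4 in B major, and a major triad on that degree is written IV.

IV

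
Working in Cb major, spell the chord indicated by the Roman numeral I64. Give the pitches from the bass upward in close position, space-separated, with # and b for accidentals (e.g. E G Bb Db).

Gb Cb Eb

In Cb major, the tonic is Cb, and the diatonic chord built there is a major triad.
That chord is spelled Cb-Eb-Gb.
The figured bass 64 indicates second inversion, placing the fifth (Gb) in the bass: Gb-Cb-Eb.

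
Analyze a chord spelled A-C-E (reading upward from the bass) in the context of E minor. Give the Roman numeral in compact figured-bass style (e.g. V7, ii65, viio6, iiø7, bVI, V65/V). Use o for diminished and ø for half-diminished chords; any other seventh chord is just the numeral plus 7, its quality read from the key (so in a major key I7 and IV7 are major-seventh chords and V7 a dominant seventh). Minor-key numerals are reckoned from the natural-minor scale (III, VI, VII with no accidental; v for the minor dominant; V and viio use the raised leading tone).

iv

Stacked in thirds the chord is A-C-E: a minor triad on A.
In E minor, A is the subdominant; the diatonic minor triad there is iv.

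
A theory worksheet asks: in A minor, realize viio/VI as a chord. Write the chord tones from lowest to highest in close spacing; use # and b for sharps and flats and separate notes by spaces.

viio/VI is a secondary leading-tone chord. The target VI is F in A minor; the applied chord is rooted a semitone below, on E.
Building a diminished triad on E gives E-G-Bb.

E G Bb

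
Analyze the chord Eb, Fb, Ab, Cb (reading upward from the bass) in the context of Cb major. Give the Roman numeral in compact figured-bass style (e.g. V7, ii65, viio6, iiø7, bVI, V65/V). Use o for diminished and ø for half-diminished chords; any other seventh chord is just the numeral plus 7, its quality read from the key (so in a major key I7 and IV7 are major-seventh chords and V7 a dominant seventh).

IV42

Stacked in thirds the chord is Fb-Ab-Cb-Eb: a major seventh chord on Fb.
In Cb major, Fb is the subdominant; the diatonic major seventh chord there is IV7.
With Eb in the bass the chord is in third inversion, so the figured bass is 42.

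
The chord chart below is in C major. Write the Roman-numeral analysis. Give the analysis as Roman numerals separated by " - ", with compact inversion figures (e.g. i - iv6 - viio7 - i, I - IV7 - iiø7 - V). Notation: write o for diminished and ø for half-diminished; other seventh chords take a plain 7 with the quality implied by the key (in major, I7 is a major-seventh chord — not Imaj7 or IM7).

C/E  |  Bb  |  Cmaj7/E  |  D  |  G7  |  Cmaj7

I6 - bVII - I65 - V/V - V7 - I7

C/E: major triad on C = scale degree 1 → I6.
Bb: Bb with this quality isn't in the key; it's bVII, borrowed from the parallel minor.
Cmaj7/E: major seventh chord on C = scale degree 1 → I65.
D: a major triad on D, the applied dominant of V → V/V.
G7 has root G, degree 5 in C major, so V7.
Cmaj7: major seventh chord on C = scale degree 1 → I7.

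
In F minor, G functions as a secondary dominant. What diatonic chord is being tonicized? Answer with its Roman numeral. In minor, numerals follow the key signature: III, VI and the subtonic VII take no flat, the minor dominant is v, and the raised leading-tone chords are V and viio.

The chord is a major triad on G.
A dominant resolves down a perfect fifth: G → C. In F minor, C is scale degree 5, i.e. V.

V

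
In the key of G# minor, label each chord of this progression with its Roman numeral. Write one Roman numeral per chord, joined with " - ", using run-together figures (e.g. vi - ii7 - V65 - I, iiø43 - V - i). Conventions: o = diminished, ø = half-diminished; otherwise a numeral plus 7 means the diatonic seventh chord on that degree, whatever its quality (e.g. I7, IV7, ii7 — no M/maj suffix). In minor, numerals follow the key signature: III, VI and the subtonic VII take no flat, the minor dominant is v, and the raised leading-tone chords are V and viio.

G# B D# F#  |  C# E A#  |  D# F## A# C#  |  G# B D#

G#-B-D#-F# has root G#, degree 1 in G# minor, so i7.
C#-E-A# has root A#, degree 2 in G# minor, so iio6.
D#-F##-A#-C#: dominant seventh chord on D# = scale degree 5 → V7.
G#-B-D#: minor triad on G# = scale degree 1 → i.

i7 - iio6 - V7 - i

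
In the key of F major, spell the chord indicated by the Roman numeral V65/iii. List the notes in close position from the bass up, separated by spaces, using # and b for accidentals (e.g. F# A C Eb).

G# B D E

The slash means an applied dominant: we want the dominant of iii. In F major, iii is A minor, and its dominant is built on E.
Building a dominant seventh chord on E gives E-G#-B-D.
With the 65 figure the chord is in first inversion; from the bass G# upward in close position it reads G#-B-D-E.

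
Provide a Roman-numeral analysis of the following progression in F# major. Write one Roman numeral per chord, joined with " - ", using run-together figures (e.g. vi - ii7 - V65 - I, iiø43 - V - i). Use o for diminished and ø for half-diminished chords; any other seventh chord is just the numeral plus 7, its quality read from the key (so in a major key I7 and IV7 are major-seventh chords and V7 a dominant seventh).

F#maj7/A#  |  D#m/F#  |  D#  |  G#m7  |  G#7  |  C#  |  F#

F#maj7/A#: root F# is the tonic; major seventh chord there is I65.
D#m/F#: root D# is the submediant; minor triad there is vi6.
D#: a major triad on D#, the applied dominant of ii → V/ii.
G#m7: minor seventh chord on G# = scale degree 2 → ii7.
G#7: a dominant seventh chord on G#, the applied dominant of V → V7/V.
C#: major triad on C# = scale degree 5 → V.
F#: root F# is the tonic; major triad there is I.

I65 - vi6 - V/ii - ii7 - V7/V - V - I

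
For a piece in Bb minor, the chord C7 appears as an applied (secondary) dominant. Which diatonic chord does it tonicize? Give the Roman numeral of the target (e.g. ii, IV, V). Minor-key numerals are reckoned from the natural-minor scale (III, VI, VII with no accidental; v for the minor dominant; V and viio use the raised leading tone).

V

The chord is a dominant seventh chord on C.
A dominant resolves down a perfect fifth: C → F. In Bb minor, F is scale degree 5, i.e. V.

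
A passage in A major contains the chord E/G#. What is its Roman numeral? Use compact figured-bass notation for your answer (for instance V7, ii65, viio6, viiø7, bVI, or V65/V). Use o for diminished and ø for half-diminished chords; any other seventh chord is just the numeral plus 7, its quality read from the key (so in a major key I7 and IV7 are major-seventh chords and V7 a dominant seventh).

The pitches E-G#-B form a major triad rooted on E.
E is scale degree 5 in A major, and a major triad on that degree is written V.
With G# in the bass the chord is in first inversion, so the figured bass is 6.

V6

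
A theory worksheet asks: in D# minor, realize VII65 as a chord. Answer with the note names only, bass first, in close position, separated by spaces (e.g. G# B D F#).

The numeral's case and figure indicate a dominant seventh chord. In D# minor its root, the subtonic, is C#.
Stacking thirds from C# gives C#-E#-G#-B.
With the 65 figure the chord is in first inversion; from the bass E# upward in close position it reads E#-G#-B-C#.

E# G# B C#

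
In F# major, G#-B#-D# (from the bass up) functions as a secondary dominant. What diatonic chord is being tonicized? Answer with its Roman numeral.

The chord is a major triad on G#.
A dominant resolves down a perfect fifth: G# → C#. In F# major, C# is scale degree 5, i.e. V.

V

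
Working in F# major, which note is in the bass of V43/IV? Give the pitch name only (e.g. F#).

The applied chord V43/IV is rooted on F#: F#-A#-C#-E.
The figure 43 means second inversion — the fifth is in the bass.

C#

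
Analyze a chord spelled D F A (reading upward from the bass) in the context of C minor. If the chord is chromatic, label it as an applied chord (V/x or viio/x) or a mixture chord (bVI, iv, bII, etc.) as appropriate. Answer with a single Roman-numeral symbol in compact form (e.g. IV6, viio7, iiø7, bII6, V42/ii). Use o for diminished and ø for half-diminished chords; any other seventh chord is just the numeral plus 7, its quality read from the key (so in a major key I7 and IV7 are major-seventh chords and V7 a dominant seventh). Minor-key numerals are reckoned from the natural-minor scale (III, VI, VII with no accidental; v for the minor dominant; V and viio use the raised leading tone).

ii

The pitches D-F-A form a minor triad rooted on D.
D is the second degree of C minor. This is the minor supertonic, borrowed from the parallel major (the Dorian ii).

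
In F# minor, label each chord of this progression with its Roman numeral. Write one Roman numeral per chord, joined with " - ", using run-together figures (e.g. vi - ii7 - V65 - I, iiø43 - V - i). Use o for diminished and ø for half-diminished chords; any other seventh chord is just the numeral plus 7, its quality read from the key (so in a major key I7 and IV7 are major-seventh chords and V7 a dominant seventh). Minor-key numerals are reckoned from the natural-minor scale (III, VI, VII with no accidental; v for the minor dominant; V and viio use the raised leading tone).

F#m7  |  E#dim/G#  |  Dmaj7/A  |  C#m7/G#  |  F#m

F#m7 has root F#, degree 1 in F# minor, so i7.
E#dim/G#: root E# is the leading tone; diminished triad there is viio6.
Dmaj7/A has root D, degree 6 in F# minor, so VI43.
C#m7/G# has root C#, degree 5 in F# minor, so v43.
F#m: minor triad on F# = scale degree 1 → i.

i7 - viio6 - VI43 - v43 - i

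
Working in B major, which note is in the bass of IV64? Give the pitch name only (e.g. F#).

B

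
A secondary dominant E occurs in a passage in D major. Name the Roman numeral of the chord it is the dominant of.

V

The chord is a major triad on E.
A dominant resolves down a perfect fifth: E → A. In D major, A is scale degree 5, i.e. V.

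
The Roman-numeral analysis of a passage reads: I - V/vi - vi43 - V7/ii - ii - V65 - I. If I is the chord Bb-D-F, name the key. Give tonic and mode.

I is given as Bb-D-F — a major triad with root Bb.
If Bb is scale degree 1 and the mode makes that degree carry a major triad, the tonic is Bb and the mode is major.

Bb major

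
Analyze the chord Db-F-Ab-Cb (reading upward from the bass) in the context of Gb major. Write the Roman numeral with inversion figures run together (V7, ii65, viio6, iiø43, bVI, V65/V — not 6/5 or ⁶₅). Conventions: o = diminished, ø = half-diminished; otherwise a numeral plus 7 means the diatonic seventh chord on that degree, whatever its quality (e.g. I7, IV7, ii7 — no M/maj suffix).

V7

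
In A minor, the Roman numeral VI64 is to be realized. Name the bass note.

C

VI in A minor has root F; the chord is F-A-C.
The figure 64 means second inversion — the fifth is in the bass.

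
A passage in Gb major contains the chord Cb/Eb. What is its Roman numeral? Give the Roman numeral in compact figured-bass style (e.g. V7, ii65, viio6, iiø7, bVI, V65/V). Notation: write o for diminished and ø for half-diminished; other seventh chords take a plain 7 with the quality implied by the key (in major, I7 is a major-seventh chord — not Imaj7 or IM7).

Stacked in thirds the chord is Cb-Eb-Gb: a major triad on Cb.
In Gb major, Cb is the subdominant; the diatonic major triad there is IV.
With Eb in the bass the chord is in first inversion, so the figured bass is 6.

IV6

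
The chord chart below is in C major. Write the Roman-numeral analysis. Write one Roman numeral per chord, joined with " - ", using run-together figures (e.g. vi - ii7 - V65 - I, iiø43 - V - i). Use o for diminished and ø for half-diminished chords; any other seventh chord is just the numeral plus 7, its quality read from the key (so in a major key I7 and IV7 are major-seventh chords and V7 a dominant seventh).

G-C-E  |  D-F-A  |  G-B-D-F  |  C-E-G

I64 - ii - V7 - I

G-C-E: root C is the tonic; major triad there is I64.
D-F-A has root D, degree 2 in C major, so ii.
G-B-D-F: root G is the dominant; dominant seventh chord there is V7.
C-E-G: root C is the tonic; major triad there is I.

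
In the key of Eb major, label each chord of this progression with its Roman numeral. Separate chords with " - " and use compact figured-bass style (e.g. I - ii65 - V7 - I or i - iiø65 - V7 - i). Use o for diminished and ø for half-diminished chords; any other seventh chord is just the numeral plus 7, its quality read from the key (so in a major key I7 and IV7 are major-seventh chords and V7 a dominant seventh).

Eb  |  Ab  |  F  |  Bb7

I - IV - V/V - V7

Eb: root Eb is the tonic; major triad there is I.
Ab: root Ab is the subdominant; major triad there is IV.
F is the secondary dominant of V (major triad on F): V/V.
Bb7: dominant seventh chord on Bb = scale degree 5 → V7.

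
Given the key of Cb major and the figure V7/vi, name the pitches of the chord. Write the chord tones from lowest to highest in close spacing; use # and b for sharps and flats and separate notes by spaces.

The slash means an applied dominant: we want the dominant of vi. In Cb major, vi is Ab minor, and its dominant is built on Eb.
Building a dominant seventh chord on Eb gives Eb-G-Bb-Db.

Eb G Bb Db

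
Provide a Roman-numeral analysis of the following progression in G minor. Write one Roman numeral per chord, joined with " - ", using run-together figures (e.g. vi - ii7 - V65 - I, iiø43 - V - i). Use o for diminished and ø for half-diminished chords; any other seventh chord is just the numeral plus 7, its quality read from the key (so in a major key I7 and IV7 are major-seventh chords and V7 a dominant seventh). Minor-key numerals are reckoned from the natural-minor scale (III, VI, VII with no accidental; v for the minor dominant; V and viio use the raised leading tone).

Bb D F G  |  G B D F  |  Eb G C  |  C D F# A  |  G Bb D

i65 - V7/iv - iv6 - V42 - i

Bb-D-F-G: root G is the tonic; minor seventh chord there is i65.
G-B-D-F is the secondary dominant of iv (dominant seventh chord on G): V7/iv.
Eb-G-C: root C is the subdominant; minor triad there is iv6.
C-D-F#-A has root D, degree 5 in G minor, so V42.
G-Bb-D: root G is the tonic; minor triad there is i.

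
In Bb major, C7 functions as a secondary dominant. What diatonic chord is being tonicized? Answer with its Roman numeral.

V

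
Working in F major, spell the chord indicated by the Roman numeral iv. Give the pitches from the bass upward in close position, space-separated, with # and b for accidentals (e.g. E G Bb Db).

Scale degree 4 in F major is Bb; here the chord built on it is altered to a minor triad. iv is the minor subdominant, borrowed from the parallel minor.
So the chord is Bb-Db-F.

Bb Db F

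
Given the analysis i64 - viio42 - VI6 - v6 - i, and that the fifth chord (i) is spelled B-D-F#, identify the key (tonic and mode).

The chord Bm is a minor triad rooted on B; its label is i.
If B is scale degree 1 and the mode makes that degree carry a minor triad, the tonic is B and the mode is minor.

B minor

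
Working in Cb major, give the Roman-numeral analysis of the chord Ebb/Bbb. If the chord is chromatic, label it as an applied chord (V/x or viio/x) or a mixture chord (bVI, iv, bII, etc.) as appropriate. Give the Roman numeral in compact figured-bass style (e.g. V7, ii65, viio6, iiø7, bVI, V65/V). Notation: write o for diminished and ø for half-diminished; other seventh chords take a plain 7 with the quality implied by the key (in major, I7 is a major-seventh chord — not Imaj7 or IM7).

Stacked in thirds the chord is Ebb-Gb-Bbb: a major triad on Ebb.
Ebb is the lowered third degree of Cb major (diatonic 3 would be Eb). This is a major triad on the lowered third degree, borrowed from the parallel minor.
With Bbb in the bass the chord is in second inversion, so the figured bass is 64.

bIII64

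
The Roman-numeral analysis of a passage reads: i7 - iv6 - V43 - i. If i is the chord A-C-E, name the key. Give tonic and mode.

i is given as A-C-E — a minor triad with root A.
If A is scale degree 1 and the mode makes that degree carry a minor triad, the tonic is A and the mode is minor.

A minor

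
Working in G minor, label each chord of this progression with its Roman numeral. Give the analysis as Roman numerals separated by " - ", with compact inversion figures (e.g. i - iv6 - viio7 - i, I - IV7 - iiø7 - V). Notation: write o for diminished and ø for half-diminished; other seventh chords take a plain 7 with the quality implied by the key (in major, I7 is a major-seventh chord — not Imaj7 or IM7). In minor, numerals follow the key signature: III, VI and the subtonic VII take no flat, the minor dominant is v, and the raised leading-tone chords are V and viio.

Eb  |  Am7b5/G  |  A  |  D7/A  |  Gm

Eb: root Eb is the submediant; major triad there is VI.
Am7b5/G has root A, degree 2 in G minor, so iiø42.
A: a major triad on A, the applied dominant of V → V/V.
D7/A: root D is the dominant; dominant seventh chord there is V43.
Gm has root G, degree 1 in G minor, so i.

VI - iiø42 - V/V - V43 - i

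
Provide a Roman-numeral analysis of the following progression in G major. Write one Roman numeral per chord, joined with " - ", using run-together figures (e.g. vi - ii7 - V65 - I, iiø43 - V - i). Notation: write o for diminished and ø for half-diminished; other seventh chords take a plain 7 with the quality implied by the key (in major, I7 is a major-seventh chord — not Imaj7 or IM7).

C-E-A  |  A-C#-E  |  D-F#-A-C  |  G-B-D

ii6 - V/V - V7 - I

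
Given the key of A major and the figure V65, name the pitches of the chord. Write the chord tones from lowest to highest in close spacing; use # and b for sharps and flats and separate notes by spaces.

In A major, the dominant is E, and the diatonic chord built there is a dominant seventh chord.
Stacking thirds from E gives E-G#-B-D.
With the 65 figure the chord is in first inversion; from the bass G# upward in close position it reads G#-B-D-E.

G# B D E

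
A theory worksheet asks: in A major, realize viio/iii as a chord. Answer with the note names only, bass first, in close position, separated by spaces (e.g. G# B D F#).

B# D# F#

The slash marks an applied leading-tone chord: viio of iii. In A major, iii is C#, so the leading tone to it is B#, a half step below.
Building a diminished triad on B# gives B#-D#-F#.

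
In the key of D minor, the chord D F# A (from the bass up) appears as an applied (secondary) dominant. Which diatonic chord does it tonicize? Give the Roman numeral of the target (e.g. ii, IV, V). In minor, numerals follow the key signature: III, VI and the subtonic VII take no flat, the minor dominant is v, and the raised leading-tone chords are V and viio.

The chord is a major triad on D.
A dominant resolves down a perfect fifth: D → G. In D minor, G is scale degree 4, i.e. iv.

iv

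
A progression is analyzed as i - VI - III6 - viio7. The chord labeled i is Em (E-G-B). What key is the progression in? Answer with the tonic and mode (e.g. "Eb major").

The chord Em is a minor triad rooted on E; its label is i.
If E is scale degree 1 and the mode makes that degree carry a minor triad, the tonic is E and the mode is minor.

E minor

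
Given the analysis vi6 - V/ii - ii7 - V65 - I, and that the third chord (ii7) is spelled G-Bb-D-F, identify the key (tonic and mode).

F major

ii7 is given as G-Bb-D-F — a minor seventh chord with root G.
If G is scale degree 2 and the mode makes that degree carry a minor seventh chord, the tonic is F and the mode is major.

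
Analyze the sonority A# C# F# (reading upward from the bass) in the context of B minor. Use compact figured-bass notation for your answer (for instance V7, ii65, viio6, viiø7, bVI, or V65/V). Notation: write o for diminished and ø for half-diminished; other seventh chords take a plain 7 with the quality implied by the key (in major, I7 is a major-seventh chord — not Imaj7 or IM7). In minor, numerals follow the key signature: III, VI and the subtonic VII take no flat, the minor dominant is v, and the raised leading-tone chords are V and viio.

V6

The pitches F#-A#-C# form a major triad rooted on F#.
F# is scale degree 5 in B minor, and a major triad on that degree is written V.
With A# in the bass the chord is in first inversion, so the figured bass is 6.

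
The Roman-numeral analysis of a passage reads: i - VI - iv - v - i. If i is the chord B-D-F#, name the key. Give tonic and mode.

The anchor chord is a minor triad on B, labeled i.
If B is scale degree 1 and the mode makes that degree carry a minor triad, the tonic is B and the mode is minor.

B minor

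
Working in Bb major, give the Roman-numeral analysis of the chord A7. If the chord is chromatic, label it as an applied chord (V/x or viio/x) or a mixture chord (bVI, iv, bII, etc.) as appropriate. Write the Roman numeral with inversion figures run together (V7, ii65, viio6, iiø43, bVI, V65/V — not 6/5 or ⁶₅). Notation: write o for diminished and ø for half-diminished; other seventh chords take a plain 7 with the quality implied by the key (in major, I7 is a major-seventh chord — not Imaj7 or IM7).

V7/iii

Stacked in thirds the chord is A-C#-E-G: a dominant seventh chord on A.
A is not a diatonic chord root with this quality in Bb major, but it lies a perfect fifth above D (iii), so the chord functions as an applied dominant of iii.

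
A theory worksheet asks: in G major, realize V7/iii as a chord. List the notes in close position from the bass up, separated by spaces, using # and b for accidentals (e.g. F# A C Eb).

F# A# C# E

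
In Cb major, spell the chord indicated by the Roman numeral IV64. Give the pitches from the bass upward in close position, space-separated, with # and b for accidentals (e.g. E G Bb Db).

Cb Fb Ab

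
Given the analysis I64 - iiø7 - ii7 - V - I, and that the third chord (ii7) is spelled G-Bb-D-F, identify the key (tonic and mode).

The chord Gm7 is a minor seventh chord rooted on G; its label is ii7.
If G is scale degree 2 and the mode makes that degree carry a minor seventh chord, the tonic is F and the mode is major.

F major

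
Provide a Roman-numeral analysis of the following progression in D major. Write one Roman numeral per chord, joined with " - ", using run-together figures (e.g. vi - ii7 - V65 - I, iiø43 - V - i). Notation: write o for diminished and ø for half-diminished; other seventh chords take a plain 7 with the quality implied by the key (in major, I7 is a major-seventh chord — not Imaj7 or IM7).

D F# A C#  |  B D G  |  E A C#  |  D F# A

I7 - IV6 - V64 - I

D-F#-A-C# has root D, degree 1 in D major, so I7.
B-D-G: root G is the subdominant; major triad there is IV6.
E-A-C# has root A, degree 5 in D major, so V64.
D-F#-A: major triad on D = scale degree 1 → I.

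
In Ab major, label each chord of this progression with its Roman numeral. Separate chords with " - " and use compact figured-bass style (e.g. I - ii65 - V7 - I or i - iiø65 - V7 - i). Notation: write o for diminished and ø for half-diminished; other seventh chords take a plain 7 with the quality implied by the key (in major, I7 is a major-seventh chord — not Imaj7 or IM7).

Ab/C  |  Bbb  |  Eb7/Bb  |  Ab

I6 - bII - V43 - I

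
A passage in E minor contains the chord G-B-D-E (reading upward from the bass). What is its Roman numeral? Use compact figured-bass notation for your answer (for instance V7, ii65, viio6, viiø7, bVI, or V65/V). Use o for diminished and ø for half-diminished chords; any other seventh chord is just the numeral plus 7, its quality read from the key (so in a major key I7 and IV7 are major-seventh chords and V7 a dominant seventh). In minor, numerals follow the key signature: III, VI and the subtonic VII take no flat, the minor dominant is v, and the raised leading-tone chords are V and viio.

Stacked in thirds the chord is E-G-B-D: a minor seventh chord on E.
In E minor, E is the tonic; the diatonic minor seventh chord there is i7.
With G in the bass the chord is in first inversion, so the figured bass is 65.

i65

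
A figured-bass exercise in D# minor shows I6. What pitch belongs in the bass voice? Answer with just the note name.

F##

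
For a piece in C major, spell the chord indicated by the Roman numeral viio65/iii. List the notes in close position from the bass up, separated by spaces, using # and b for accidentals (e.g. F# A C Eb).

F# A C D#

The slash marks an applied leading-tone chord: viio of iii. In C major, iii is E, so the leading tone to it is D#, a half step below.
Building a fully diminished seventh chord on D# gives D#-F#-A-C.
The figured bass 65 indicates first inversion, placing the third (F#) in the bass: F#-A-C-D#.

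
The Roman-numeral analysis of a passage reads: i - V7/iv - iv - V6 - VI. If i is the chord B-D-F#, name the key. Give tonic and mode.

i is given as B-D-F# — a minor triad with root B.
If B is scale degree 1 and the mode makes that degree carry a minor triad, the tonic is B and the mode is minor.

B minor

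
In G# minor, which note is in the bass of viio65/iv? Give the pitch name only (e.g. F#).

D#

The applied chord viio65/iv is rooted on B#: B#-D#-F#-A.
The figure 65 means first inversion — the third is in the bass.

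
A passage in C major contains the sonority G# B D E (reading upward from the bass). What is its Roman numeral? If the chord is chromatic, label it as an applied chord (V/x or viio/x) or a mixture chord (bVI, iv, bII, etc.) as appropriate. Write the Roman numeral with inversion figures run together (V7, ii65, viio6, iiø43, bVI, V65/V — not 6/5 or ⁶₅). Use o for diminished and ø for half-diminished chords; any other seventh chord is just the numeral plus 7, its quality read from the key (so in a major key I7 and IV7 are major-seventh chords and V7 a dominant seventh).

V65/vi

The pitches E-G#-B-D form a dominant seventh chord rooted on E.
E is not a diatonic chord root with this quality in C major, but it lies a perfect fifth above A (vi), so the chord functions as an applied dominant of vi.
With G# in the bass the chord is in first inversion, so the figured bass is 65.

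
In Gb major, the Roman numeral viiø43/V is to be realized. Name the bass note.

Gb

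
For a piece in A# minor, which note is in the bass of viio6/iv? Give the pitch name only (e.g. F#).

The applied chord viio6/iv is rooted on C##: C##-E#-G#.
The figure 6 means first inversion — the third is in the bass.

E#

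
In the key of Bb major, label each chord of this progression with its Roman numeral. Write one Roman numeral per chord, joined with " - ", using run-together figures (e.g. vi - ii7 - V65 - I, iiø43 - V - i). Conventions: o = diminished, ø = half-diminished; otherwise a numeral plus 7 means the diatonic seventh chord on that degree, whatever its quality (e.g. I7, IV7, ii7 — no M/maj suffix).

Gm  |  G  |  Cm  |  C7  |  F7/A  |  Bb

vi - V/ii - ii - V7/V - V65 - I

Gm: root G is the submediant; minor triad there is vi.
G: chromatic; G is V of ii, so V/ii.
Cm has root C, degree 2 in Bb major, so ii.
C7: chromatic; C is V of V, so V7/V.
F7/A: dominant seventh chord on F = scale degree 5 → V65.
Bb has root Bb, degree 1 in Bb major, so I.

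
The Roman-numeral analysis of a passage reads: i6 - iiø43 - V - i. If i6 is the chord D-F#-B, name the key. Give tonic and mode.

The anchor chord is a minor triad on B, labeled i6.
If B is scale degree 1 and the mode makes that degree carry a minor triad, the tonic is B and the mode is minor.

B minor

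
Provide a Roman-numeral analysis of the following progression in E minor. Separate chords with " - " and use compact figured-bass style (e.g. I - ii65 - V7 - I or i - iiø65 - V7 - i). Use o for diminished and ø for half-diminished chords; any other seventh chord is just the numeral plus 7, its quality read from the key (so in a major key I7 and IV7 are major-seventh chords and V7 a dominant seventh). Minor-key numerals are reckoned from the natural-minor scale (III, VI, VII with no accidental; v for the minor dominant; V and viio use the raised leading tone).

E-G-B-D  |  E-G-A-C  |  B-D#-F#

E-G-B-D has root E, degree 1 in E minor, so i7.
E-G-A-C: root A is the subdominant; minor seventh chord there is iv43.
B-D#-F#: root B is the dominant; major triad there is V.

i7 - iv43 - V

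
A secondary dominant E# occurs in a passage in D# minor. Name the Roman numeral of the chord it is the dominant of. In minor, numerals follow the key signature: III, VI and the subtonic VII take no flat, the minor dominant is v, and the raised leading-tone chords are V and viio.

V

The chord is a major triad on E#.
A dominant resolves down a perfect fifth: E# → A#. In D# minor, A# is scale degree 5, i.e. V.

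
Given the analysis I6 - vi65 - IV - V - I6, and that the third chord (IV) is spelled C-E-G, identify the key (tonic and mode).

The anchor chord is a major triad on C, labeled IV.
Counting down 3 scale steps from C places the tonic on G; a major triad on degree 4 is diatonic only in major.

G major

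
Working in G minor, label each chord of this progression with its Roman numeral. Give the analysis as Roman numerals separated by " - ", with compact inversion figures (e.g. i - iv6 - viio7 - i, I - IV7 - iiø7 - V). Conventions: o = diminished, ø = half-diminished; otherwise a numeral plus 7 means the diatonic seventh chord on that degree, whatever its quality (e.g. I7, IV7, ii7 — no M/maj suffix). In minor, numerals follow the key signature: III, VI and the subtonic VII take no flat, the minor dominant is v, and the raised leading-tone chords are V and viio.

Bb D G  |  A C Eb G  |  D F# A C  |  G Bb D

Bb-D-G: minor triad on G = scale degree 1 → i6.
A-C-Eb-G: half-diminished seventh chord on A = scale degree 2 → iiø7.
D-F#-A-C: root D is the dominant; dominant seventh chord there is V7.
G-Bb-D has root G, degree 1 in G minor, so i.

i6 - iiø7 - V7 - i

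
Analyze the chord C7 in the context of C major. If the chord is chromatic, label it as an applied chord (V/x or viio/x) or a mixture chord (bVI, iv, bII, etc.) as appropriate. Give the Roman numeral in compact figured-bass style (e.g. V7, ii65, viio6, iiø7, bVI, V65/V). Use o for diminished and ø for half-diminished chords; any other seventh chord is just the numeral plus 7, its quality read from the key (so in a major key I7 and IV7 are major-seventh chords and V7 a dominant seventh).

V7/IV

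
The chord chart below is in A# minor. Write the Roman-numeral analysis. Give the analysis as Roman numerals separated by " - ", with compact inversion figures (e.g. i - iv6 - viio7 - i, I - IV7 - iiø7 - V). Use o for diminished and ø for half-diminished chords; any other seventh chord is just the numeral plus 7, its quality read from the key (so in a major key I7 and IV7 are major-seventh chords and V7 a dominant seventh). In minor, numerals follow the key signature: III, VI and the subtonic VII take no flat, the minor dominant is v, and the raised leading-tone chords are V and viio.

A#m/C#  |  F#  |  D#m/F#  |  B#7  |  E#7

i6 - VI - iv6 - V7/V - V7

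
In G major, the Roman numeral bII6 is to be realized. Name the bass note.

bII in G major has root Ab; the chord is Ab-C-Eb.
The figure 6 means first inversion — the third is in the bass.

C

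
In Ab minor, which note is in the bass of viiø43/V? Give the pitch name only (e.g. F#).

Ab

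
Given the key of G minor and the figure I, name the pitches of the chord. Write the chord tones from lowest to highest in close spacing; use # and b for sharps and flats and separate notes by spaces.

Scale degree 1 in G minor is G; here the chord built on it is altered to a major triad. I is the major tonic (Picardy third), borrowed from the parallel major.
So the chord is G-B-D, a major triad.

G B D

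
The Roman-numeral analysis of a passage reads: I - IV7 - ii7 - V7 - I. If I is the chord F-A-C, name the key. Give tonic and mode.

I is given as F-A-C — a major triad with root F.
If F is scale degree 1 and the mode makes that degree carry a major triad, the tonic is F and the mode is major.

F major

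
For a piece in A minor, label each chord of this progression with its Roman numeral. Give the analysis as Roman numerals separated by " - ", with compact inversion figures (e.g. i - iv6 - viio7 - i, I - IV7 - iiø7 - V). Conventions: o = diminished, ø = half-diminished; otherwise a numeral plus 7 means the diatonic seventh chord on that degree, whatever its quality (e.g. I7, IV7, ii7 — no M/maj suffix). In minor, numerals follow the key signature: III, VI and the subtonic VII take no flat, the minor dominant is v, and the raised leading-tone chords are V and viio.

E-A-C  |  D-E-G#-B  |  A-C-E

i64 - V42 - i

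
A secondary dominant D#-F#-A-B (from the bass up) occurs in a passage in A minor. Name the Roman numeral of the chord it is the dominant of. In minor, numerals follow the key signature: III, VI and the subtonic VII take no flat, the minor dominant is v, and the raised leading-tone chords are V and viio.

The chord is a dominant seventh chord on B.
A dominant resolves down a perfect fifth: B → E. In A minor, E is scale degree 5, i.e. V.

V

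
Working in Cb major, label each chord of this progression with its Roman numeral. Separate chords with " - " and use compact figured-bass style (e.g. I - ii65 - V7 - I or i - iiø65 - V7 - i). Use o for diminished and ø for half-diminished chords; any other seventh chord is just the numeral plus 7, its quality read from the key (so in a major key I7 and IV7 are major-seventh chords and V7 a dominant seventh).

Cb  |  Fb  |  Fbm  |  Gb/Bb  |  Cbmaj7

Cb: major triad on Cb = scale degree 1 → I.
Fb: root Fb is the subdominant; major triad there is IV.
Fbm: minor triad on Fb — chromatic; iv (borrowed from the parallel minor).
Gb/Bb: major triad on Gb = scale degree 5 → V6.
Cbmaj7: major seventh chord on Cb = scale degree 1 → I7.

I - IV - iv - V6 - I7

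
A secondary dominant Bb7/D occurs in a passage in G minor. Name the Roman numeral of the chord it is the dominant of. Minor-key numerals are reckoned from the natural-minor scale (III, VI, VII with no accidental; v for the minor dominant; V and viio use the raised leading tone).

VI

The chord is a dominant seventh chord on Bb.
A dominant resolves down a perfect fifth: Bb → Eb. In G minor, Eb is scale degree 6, i.e. VI.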